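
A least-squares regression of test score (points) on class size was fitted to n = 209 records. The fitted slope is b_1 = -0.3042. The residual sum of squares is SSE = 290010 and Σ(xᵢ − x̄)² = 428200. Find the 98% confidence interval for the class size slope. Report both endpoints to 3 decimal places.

(-0.438, -0.170)

MSE = SSE/(n − 2) = 290010/207 = 1401.01.
SE(b_1) = √(MSE/Sₓₓ) = √(1401.01/428200) = 0.0572003.
df = n − 2 = 207.
t* = t_{0.01, 207} = 2.344497.
Margin = t* × SE = 2.344497 × 0.0572003 = 0.13411.
CI: -0.3042 ± 0.13411 → (-0.438, -0.170).
With 98% confidence, each one-unit increase in class size is associated with a change of between -0.438 and -0.170 points in test score.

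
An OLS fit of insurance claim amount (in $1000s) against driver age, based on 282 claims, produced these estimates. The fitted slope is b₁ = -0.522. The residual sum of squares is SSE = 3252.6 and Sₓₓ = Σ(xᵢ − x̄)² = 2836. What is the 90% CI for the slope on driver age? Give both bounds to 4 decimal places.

MSE = SSE/(n − 2) = 3252.6/280 = 11.6164.
SE(b₁) = √(MSE/Sₓₓ) = √(11.6164/2836) = 0.0640005.
df = n − 2 = 280.
t* = t_{0.05, 280} = 1.650314.
Margin = t* × SE = 1.650314 × 0.0640005 = 0.105621.
CI: -0.522 ± 0.105621 → (-0.6276, -0.4164).
With 90% confidence, each one-unit increase in driver age is associated with a change of between -0.6276 and -0.4164 $1000s in insurance claim amount.

(-0.6276, -0.4164)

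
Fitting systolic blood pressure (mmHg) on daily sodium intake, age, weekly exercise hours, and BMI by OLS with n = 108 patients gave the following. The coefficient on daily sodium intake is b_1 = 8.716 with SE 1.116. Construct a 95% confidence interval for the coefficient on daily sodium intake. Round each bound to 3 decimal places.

df = n − k − 1 = 108 − 4 − 1 = 103.
t* = t_{0.025, 103} = 1.983264.
Margin = t* × SE = 1.983264 × 1.116 = 2.21332.
CI: 8.716 ± 2.21332 → (6.503, 10.929).
With 95% confidence, each one-unit increase in daily sodium intake is associated with a change of between 6.503 and 10.929 mmHg in systolic blood pressure, holding the other predictors fixed.

(6.503, 10.929)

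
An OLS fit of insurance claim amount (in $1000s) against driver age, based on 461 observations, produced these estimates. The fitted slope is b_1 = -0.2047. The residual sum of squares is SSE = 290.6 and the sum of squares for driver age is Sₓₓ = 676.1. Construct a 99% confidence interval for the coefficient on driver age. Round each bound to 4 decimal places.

MSE = SSE/(n − 2) = 290.6/459 = 0.633115.
SE(b_1) = √(MSE/Sₓₓ) = √(0.633115/676.1) = 0.030601.
df = n − 2 = 459.
t* = t_{0.005, 459} = 2.586583.
Margin = t* × SE = 2.586583 × 0.030601 = 0.079152.
CI: -0.2047 ± 0.079152 → (-0.2839, -0.1255).
With 99% confidence, each one-unit increase in driver age is associated with a change of between -0.2839 and -0.1255 $1000s in insurance claim amount.

(-0.2839, -0.1255)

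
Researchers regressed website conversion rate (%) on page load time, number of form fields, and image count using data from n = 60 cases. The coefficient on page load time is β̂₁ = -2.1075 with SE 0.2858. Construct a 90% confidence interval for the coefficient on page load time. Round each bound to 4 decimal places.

df = n − k − 1 = 60 − 3 − 1 = 56.
t* = t_{0.05, 56} = 1.672522.
Margin = t* × SE = 1.672522 × 0.2858 = 0.478007.
CI: -2.1075 ± 0.478007 → (-2.5855, -1.6295).
With 90% confidence, each one-unit increase in page load time is associated with a change of between -2.5855 and -1.6295 % in website conversion rate, holding the other predictors fixed.

(-2.5855, -1.6295)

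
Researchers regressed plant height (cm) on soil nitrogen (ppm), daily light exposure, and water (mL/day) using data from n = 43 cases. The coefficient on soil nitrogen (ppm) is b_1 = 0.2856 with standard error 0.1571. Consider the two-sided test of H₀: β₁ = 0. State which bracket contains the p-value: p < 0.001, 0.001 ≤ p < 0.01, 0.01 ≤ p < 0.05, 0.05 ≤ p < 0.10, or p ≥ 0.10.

0.05 ≤ p < 0.10

t = 0.2856 / 0.1571 = 1.818.
df = n − k − 1 = 43 − 3 − 1 = 39.
Two-sided p = 2·P(T_{39} > |t|) ≈ 0.0768.
So 0.05 ≤ p < 0.10.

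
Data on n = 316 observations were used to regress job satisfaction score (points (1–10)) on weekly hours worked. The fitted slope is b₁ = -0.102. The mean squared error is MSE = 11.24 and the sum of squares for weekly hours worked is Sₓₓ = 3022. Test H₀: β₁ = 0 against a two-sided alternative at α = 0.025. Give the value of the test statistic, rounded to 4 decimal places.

t = -1.6725

SE(b₁) = √(MSE/Sₓₓ) = √(11.24/3022) = 0.0609868.
t = -0.102 / 0.0609868 = -1.6725.
df = n − 2 = 314.
Two-sided p ≈ 0.0954, which is ≥ 0.025, so fail to reject H₀.
The data do not give significant evidence of an association between weekly hours worked and job satisfaction score.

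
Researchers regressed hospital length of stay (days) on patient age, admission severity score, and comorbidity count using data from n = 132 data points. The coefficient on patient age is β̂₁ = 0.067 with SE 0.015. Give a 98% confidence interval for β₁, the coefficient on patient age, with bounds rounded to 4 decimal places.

df = n − k − 1 = 132 − 3 − 1 = 128.
t* = t_{0.01, 128} = 2.355834.
Margin = t* × SE = 2.355834 × 0.015 = 0.035338.
CI: 0.067 ± 0.035338 → (0.0317, 0.1023).
With 98% confidence, each one-unit increase in patient age is associated with a change of between 0.0317 and 0.1023 days in hospital length of stay, holding the other predictors fixed.

(0.0317, 0.1023)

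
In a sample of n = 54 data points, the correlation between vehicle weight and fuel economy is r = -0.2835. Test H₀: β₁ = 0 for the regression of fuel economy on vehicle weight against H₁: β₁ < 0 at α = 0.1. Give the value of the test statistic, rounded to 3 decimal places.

t = r·√(n − 2)/√(1 − r²) = -0.2835·√52/√0.919628 = -2.132.
df = n − 2 = 52.
One-sided p ≈ 0.0189, which is < 0.1, so reject H₀.
There is evidence of a linear association between vehicle weight and fuel economy.

t = -2.132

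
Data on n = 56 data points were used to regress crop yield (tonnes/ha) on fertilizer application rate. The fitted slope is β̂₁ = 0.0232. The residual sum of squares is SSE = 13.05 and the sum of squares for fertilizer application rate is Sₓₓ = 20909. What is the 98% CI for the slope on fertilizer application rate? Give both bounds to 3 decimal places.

MSE = SSE/(n − 2) = 13.05/54 = 0.241667.
SE(β̂₁) = √(MSE/Sₓₓ) = √(0.241667/20909) = 0.00339971.
df = n − 2 = 54.
t* = t_{0.01, 54} = 2.39741.
Margin = t* × SE = 2.39741 × 0.00339971 = 0.00815.
CI: 0.0232 ± 0.00815 → (0.015, 0.031).
With 98% confidence, each one-unit increase in fertilizer application rate is associated with a change of between 0.015 and 0.031 tonnes/ha in crop yield.

(0.015, 0.031)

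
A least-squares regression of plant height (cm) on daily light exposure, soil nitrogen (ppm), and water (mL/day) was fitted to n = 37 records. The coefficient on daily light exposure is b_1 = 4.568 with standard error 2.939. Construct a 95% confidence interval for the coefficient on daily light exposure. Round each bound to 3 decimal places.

df = n − k − 1 = 37 − 3 − 1 = 33.
t* = t_{0.025, 33} = 2.034515.
Margin = t* × SE = 2.034515 × 2.939 = 5.97944.
CI: 4.568 ± 5.97944 → (-1.411, 10.547).
With 95% confidence, each one-unit increase in daily light exposure is associated with a change of between -1.411 and 10.547 cm in plant height, holding the other predictors fixed.

(-1.411, 10.547)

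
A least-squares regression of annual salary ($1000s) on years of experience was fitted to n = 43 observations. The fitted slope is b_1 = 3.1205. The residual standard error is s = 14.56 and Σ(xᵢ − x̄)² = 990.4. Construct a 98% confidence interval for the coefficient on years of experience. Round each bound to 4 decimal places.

(2.0005, 4.2405)

SE(b_1) = s/√Sₓₓ = 14.56/√990.4 = 0.462654.
df = n − 2 = 41.
t* = t_{0.01, 41} = 2.420803.
Margin = t* × SE = 2.420803 × 0.462654 = 1.119994.
CI: 3.1205 ± 1.119994 → (2.0005, 4.2405).
With 98% confidence, each one-unit increase in years of experience is associated with a change of between 2.0005 and 4.2405 $1000s in annual salary.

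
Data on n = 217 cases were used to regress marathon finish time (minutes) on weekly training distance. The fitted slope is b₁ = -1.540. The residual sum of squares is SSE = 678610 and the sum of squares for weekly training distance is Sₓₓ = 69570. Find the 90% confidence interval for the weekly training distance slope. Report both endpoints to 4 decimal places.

MSE = SSE/(n − 2) = 678610/215 = 3156.33.
SE(b₁) = √(MSE/Sₓₓ) = √(3156.33/69570) = 0.213.
df = n − 2 = 215.
t* = t_{0.05, 215} = 1.651972.
Margin = t* × SE = 1.651972 × 0.213 = 0.351870.
CI: -1.540 ± 0.351870 → (-1.8919, -1.1881).
With 90% confidence, each one-unit increase in weekly training distance is associated with a change of between -1.8919 and -1.1881 minutes in marathon finish time.

(-1.8919, -1.1881)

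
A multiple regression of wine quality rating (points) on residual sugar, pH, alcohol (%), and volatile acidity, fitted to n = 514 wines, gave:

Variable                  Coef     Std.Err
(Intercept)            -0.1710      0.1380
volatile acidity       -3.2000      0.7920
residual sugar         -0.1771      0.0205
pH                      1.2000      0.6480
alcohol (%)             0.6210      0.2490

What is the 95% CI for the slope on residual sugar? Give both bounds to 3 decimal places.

(-0.217, -0.137)

Read off: b = -0.1771, SE = 0.0205 for residual sugar.
df = n − k − 1 = 514 − 4 − 1 = 509.
t* = t_{0.025, 509} = 1.964636.
Margin = t* × SE = 1.964636 × 0.0205 = 0.04028.
CI: -0.1771 ± 0.04028 → (-0.217, -0.137).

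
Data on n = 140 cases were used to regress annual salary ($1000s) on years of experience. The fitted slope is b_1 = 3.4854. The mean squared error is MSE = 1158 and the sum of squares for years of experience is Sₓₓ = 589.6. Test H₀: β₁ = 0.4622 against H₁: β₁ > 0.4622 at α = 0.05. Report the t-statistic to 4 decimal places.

SE(b_1) = √(MSE/Sₓₓ) = √(1158/589.6) = 1.40144.
t = (3.4854 − 0.4622) / 1.40144 = 2.1572.
df = n − 2 = 138.
One-sided p ≈ 0.0164, which is < 0.05, so reject H₀.
There is evidence that the true slope on years of experience exceeds 0.4622 $1000s per unit.

t = 2.1572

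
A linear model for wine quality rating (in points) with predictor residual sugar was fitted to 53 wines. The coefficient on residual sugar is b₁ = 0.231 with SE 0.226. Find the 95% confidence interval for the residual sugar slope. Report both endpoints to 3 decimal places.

(-0.223, 0.685)

df = n − 2 = 53 − 2 = 51.
t* = t_{0.025, 51} = 2.007584.
Margin = t* × SE = 2.007584 × 0.226 = 0.45371.
CI: 0.231 ± 0.45371 → (-0.223, 0.685).
With 95% confidence, each one-unit increase in residual sugar is associated with a change of between -0.223 and 0.685 points in wine quality rating.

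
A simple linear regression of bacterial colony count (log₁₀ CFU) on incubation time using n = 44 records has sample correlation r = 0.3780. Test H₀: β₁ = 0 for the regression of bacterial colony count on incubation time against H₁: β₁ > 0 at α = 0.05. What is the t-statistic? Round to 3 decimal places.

t = r·√(n − 2)/√(1 − r²) = 0.3780·√42/√0.857116 = 2.646.
df = n − 2 = 42.
One-sided p ≈ 0.0057, which is < 0.05, so reject H₀.
There is evidence of a linear association between incubation time and bacterial colony count.

t = 2.646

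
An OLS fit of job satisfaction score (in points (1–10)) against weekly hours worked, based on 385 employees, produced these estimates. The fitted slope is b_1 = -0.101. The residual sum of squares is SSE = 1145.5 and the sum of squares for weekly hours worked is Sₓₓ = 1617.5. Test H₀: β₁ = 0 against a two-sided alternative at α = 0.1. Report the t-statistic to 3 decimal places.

MSE = SSE/(n − 2) = 1145.5/383 = 2.99086.
SE(b_1) = √(MSE/Sₓₓ) = √(2.99086/1617.5) = 0.0430007.
t = -0.101 / 0.0430007 = -2.349.
df = n − 2 = 383.
Two-sided p ≈ 0.0193, which is < 0.1, so reject H₀.
There is evidence that weekly hours worked is associated with job satisfaction score.

t = -2.349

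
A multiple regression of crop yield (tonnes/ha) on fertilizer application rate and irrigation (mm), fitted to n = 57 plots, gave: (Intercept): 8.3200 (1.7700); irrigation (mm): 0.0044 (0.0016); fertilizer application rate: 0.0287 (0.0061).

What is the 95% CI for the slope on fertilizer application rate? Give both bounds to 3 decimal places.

Read off: b = 0.0287, SE = 0.0061 for fertilizer application rate.
df = n − k − 1 = 57 − 2 − 1 = 54.
t* = t_{0.025, 54} = 2.004879.
Margin = t* × SE = 2.004879 × 0.0061 = 0.01223.
CI: 0.0287 ± 0.01223 → (0.016, 0.041).

(0.016, 0.041)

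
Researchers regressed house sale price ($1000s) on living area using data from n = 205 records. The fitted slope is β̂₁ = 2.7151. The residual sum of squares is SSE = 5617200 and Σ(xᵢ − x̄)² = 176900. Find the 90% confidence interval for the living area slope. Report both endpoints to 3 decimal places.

MSE = SSE/(n − 2) = 5617200/203 = 27670.9.
SE(β̂₁) = √(MSE/Sₓₓ) = √(27670.9/176900) = 0.395501.
df = n − 2 = 203.
t* = t_{0.05, 203} = 1.652394.
Margin = t* × SE = 1.652394 × 0.395501 = 0.65352.
CI: 2.7151 ± 0.65352 → (2.062, 3.369).
With 90% confidence, each one-unit increase in living area is associated with a change of between 2.062 and 3.369 $1000s in house sale price.

(2.062, 3.369)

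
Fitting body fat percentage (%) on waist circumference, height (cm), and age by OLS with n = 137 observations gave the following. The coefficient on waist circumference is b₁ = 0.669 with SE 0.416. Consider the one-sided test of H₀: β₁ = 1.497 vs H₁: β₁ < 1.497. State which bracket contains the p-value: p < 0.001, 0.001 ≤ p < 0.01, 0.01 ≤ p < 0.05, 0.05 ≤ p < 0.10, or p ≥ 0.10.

0.01 ≤ p < 0.05

t = (0.669 − 1.497) / 0.416 = -1.990.
df = n − k − 1 = 137 − 3 − 1 = 133.
One-sided p = P(T_{133} < t) ≈ 0.0243.
So 0.01 ≤ p < 0.05.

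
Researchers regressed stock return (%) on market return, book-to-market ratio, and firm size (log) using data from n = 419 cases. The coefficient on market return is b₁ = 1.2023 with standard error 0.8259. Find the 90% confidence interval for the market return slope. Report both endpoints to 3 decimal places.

(-0.159, 2.564)

df = n − k − 1 = 419 − 3 − 1 = 415.
t* = t_{0.05, 415} = 1.648534.
Margin = t* × SE = 1.648534 × 0.8259 = 1.36152.
CI: 1.2023 ± 1.36152 → (-0.159, 2.564).
With 90% confidence, each one-unit increase in market return is associated with a change of between -0.159 and 2.564 % in stock return, holding the other predictors fixed.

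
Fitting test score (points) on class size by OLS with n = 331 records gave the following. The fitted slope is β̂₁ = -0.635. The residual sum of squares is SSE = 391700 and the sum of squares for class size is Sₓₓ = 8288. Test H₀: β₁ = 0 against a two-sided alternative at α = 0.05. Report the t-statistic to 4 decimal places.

t = -1.6754

MSE = SSE/(n − 2) = 391700/329 = 1190.58.
SE(β̂₁) = √(MSE/Sₓₓ) = √(1190.58/8288) = 0.379013.
t = -0.635 / 0.379013 = -1.6754.
df = n − 2 = 329.
Two-sided p ≈ 0.0948, which is ≥ 0.05, so fail to reject H₀.
The data do not give significant evidence of an association between class size and test score.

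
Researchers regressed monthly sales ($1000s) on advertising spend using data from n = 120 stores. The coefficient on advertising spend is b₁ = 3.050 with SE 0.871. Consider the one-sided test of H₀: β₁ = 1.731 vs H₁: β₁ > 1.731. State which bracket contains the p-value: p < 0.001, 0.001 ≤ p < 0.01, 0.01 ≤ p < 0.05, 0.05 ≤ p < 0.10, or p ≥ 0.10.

t = (3.050 − 1.731) / 0.871 = 1.514.
df = n − 2 = 120 − 2 = 118.
One-sided p = P(T_{118} > t) ≈ 0.0663.
So 0.05 ≤ p < 0.10.

0.05 ≤ p < 0.10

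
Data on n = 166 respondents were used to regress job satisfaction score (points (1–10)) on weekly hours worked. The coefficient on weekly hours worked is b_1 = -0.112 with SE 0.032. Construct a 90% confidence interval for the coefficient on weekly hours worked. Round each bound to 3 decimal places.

(-0.165, -0.059)

df = n − 2 = 166 − 2 = 164.
t* = t_{0.05, 164} = 1.654198.
Margin = t* × SE = 1.654198 × 0.032 = 0.05293.
CI: -0.112 ± 0.05293 → (-0.165, -0.059).
With 90% confidence, each one-unit increase in weekly hours worked is associated with a change of between -0.165 and -0.059 points (1–10) in job satisfaction score.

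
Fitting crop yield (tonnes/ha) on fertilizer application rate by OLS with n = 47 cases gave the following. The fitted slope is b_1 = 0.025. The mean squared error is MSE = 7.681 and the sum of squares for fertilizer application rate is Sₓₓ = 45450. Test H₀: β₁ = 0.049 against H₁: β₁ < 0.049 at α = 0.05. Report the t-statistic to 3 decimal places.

SE(b_1) = √(MSE/Sₓₓ) = √(7.681/45450) = 0.013.
t = (0.025 − 0.049) / 0.013 = -1.846.
df = n − 2 = 45.
One-sided p ≈ 0.0357, which is < 0.05, so reject H₀.
There is evidence that the true slope on fertilizer application rate is below 0.049 tonnes/ha per unit.

t = -1.846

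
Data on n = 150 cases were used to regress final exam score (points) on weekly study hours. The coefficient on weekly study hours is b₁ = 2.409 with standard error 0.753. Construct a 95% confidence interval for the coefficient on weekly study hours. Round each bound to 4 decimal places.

(0.9210, 3.8970)

df = n − 2 = 150 − 2 = 148.
t* = t_{0.025, 148} = 1.976122.
Margin = t* × SE = 1.976122 × 0.753 = 1.488020.
CI: 2.409 ± 1.488020 → (0.9210, 3.8970).
With 95% confidence, each one-unit increase in weekly study hours is associated with a change of between 0.9210 and 3.8970 points in final exam score.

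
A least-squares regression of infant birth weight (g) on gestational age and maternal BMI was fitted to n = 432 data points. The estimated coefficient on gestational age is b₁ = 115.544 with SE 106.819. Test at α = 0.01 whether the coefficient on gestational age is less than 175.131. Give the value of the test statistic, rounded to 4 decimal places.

t = -0.5578

H₀: β₁ = 175.131 vs H₁: β₁ < 175.131.
t = (b₁ − β₁⁰)/SE = (115.544 − 175.131) / 106.819 = -0.5578.
df = n − k − 1 = 432 − 2 − 1 = 429.
One-sided p ≈ 0.2886, which is ≥ 0.01, so fail to reject H₀.
The data do not give significant evidence that the true slope on gestational age is below 175.131 g per unit, holding the other predictors fixed.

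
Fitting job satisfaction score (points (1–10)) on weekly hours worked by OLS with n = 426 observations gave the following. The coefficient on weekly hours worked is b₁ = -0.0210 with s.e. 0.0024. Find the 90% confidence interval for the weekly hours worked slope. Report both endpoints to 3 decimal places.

(-0.025, -0.017)

df = n − 2 = 426 − 2 = 424.
t* = t_{0.05, 424} = 1.648455.
Margin = t* × SE = 1.648455 × 0.0024 = 0.00396.
CI: -0.0210 ± 0.00396 → (-0.025, -0.017).
With 90% confidence, each one-unit increase in weekly hours worked is associated with a change of between -0.025 and -0.017 points (1–10) in job satisfaction score.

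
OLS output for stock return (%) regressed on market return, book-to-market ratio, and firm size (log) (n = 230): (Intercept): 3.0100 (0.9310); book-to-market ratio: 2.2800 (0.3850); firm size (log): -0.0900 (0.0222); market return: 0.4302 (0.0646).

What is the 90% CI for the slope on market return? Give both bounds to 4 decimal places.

(0.3235, 0.5369)

Read off: b = 0.4302, SE = 0.0646 for market return.
df = n − k − 1 = 230 − 3 − 1 = 226.
t* = t_{0.05, 226} = 1.651624.
Margin = t* × SE = 1.651624 × 0.0646 = 0.106695.
CI: 0.4302 ± 0.106695 → (0.3235, 0.5369).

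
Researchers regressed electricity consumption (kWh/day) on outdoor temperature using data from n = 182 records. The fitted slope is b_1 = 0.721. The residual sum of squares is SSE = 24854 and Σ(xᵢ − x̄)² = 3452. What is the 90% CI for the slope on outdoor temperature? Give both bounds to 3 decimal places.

(0.390, 1.052)

MSE = SSE/(n − 2) = 24854/180 = 138.078.
SE(b_1) = √(MSE/Sₓₓ) = √(138.078/3452) = 0.199998.
df = n − 2 = 180.
t* = t_{0.05, 180} = 1.653363.
Margin = t* × SE = 1.653363 × 0.199998 = 0.33067.
CI: 0.721 ± 0.33067 → (0.390, 1.052).
With 90% confidence, each one-unit increase in outdoor temperature is associated with a change of between 0.390 and 1.052 kWh/day in electricity consumption.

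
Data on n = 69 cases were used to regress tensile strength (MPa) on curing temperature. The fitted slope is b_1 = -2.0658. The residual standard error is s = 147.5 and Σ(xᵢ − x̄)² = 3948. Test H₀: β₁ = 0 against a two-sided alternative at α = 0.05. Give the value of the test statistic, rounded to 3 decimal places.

SE(b_1) = s/√Sₓₓ = 147.5/√3948 = 2.34749.
t = -2.0658 / 2.34749 = -0.880.
df = n − 2 = 67.
Two-sided p ≈ 0.3820, which is ≥ 0.05, so fail to reject H₀.
The data do not give significant evidence of an association between curing temperature and tensile strength.

t = -0.880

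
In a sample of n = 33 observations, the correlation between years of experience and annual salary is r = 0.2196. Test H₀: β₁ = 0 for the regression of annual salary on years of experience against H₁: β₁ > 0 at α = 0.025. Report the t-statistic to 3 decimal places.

t = r·√(n − 2)/√(1 − r²) = 0.2196·√31/√0.951776 = 1.253.
df = n − 2 = 31.
One-sided p ≈ 0.1097, which is ≥ 0.025, so fail to reject H₀.
The data do not give significant evidence of a linear association between years of experience and annual salary.

t = 1.253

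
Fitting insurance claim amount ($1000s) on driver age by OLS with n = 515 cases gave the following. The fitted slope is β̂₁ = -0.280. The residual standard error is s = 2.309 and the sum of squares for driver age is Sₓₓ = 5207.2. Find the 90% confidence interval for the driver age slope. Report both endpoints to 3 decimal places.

(-0.333, -0.227)

SE(β̂₁) = s/√Sₓₓ = 2.309/√5207.2 = 0.0319979.
df = n − 2 = 513.
t* = t_{0.05, 513} = 1.647829.
Margin = t* × SE = 1.647829 × 0.0319979 = 0.05273.
CI: -0.280 ± 0.05273 → (-0.333, -0.227).
With 90% confidence, each one-unit increase in driver age is associated with a change of between -0.333 and -0.227 $1000s in insurance claim amount.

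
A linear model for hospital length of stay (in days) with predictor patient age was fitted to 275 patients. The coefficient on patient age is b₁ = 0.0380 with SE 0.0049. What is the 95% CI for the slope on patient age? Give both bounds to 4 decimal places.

df = n − 2 = 275 − 2 = 273.
t* = t_{0.025, 273} = 1.968692.
Margin = t* × SE = 1.968692 × 0.0049 = 0.009647.
CI: 0.0380 ± 0.009647 → (0.0284, 0.0476).
With 95% confidence, each one-unit increase in patient age is associated with a change of between 0.0284 and 0.0476 days in hospital length of stay.

(0.0284, 0.0476)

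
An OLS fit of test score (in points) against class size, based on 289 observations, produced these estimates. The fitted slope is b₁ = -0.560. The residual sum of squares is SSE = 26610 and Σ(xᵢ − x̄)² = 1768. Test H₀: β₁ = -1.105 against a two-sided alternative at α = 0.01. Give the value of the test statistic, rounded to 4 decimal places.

MSE = SSE/(n − 2) = 26610/287 = 92.7178.
SE(b₁) = √(MSE/Sₓₓ) = √(92.7178/1768) = 0.229003.
t = (-0.560 − (-1.105)) / 0.229003 = 2.3799.
df = n − 2 = 287.
Two-sided p ≈ 0.0180, which is ≥ 0.01, so fail to reject H₀.
The data are consistent with a true slope of -1.105 points per unit of class size.

t = 2.3799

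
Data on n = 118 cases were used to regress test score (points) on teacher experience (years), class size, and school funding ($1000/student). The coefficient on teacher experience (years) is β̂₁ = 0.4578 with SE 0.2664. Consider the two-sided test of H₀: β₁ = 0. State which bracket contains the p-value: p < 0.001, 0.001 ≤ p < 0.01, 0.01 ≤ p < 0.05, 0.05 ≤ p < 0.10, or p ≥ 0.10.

t = 0.4578 / 0.2664 = 1.718.
df = n − k − 1 = 118 − 3 − 1 = 114.
Two-sided p = 2·P(T_{114} > |t|) ≈ 0.0884.
So 0.05 ≤ p < 0.10.

0.05 ≤ p < 0.10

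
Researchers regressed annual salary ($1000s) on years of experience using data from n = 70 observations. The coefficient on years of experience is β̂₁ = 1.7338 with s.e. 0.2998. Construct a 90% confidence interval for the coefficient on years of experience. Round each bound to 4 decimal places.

(1.2339, 2.2337)

df = n − 2 = 70 − 2 = 68.
t* = t_{0.05, 68} = 1.667572.
Margin = t* × SE = 1.667572 × 0.2998 = 0.499938.
CI: 1.7338 ± 0.499938 → (1.2339, 2.2337).
With 90% confidence, each one-unit increase in years of experience is associated with a change of between 1.2339 and 2.2337 $1000s in annual salary.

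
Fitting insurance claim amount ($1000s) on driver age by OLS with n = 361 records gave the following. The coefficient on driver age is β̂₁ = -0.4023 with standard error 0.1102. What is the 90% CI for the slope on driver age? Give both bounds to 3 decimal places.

df = n − 2 = 361 − 2 = 359.
t* = t_{0.05, 359} = 1.649109.
Margin = t* × SE = 1.649109 × 0.1102 = 0.18173.
CI: -0.4023 ± 0.18173 → (-0.584, -0.221).
With 90% confidence, each one-unit increase in driver age is associated with a change of between -0.584 and -0.221 $1000s in insurance claim amount.

(-0.584, -0.221)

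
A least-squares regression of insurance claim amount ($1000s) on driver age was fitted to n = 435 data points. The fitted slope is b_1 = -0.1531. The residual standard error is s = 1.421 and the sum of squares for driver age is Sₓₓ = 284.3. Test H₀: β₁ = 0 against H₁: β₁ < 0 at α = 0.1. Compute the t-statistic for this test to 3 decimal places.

t = -1.817

SE(b_1) = s/√Sₓₓ = 1.421/√284.3 = 0.0842763.
t = -0.1531 / 0.0842763 = -1.817.
df = n − 2 = 433.
One-sided p ≈ 0.0350, which is < 0.1, so reject H₀.
There is evidence that the true slope on driver age is negative.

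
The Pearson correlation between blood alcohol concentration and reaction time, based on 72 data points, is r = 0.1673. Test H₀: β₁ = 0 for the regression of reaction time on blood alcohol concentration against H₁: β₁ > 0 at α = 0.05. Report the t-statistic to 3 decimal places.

t = r·√(n − 2)/√(1 − r²) = 0.1673·√70/√0.972011 = 1.420.
df = n − 2 = 70.
One-sided p ≈ 0.0801, which is ≥ 0.05, so fail to reject H₀.
The data do not give significant evidence of a linear association between blood alcohol concentration and reaction time.

t = 1.420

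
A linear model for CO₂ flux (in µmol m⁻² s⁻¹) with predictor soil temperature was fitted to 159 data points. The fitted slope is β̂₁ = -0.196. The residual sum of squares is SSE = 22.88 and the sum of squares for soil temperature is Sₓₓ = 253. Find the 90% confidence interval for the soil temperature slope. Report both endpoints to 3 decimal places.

MSE = SSE/(n − 2) = 22.88/157 = 0.145732.
SE(β̂₁) = √(MSE/Sₓₓ) = √(0.145732/253) = 0.0240004.
df = n − 2 = 157.
t* = t_{0.05, 157} = 1.654617.
Margin = t* × SE = 1.654617 × 0.0240004 = 0.03971.
CI: -0.196 ± 0.03971 → (-0.236, -0.156).
With 90% confidence, each one-unit increase in soil temperature is associated with a change of between -0.236 and -0.156 µmol m⁻² s⁻¹ in CO₂ flux.

(-0.236, -0.156)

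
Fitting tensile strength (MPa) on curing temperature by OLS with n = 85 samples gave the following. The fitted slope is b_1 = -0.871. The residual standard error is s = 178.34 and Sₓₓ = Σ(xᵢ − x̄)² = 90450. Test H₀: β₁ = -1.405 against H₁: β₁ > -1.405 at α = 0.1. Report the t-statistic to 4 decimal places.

SE(b_1) = s/√Sₓₓ = 178.34/√90450 = 0.592986.
t = (-0.871 − (-1.405)) / 0.592986 = 0.9005.
df = n − 2 = 83.
One-sided p ≈ 0.1852, which is ≥ 0.1, so fail to reject H₀.
The data do not give significant evidence that the true slope on curing temperature exceeds -1.405 MPa per unit.

t = 0.9005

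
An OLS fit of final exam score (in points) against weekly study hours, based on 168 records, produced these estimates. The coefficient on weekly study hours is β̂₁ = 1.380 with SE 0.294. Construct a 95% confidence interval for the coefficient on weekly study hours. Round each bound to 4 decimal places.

(0.7995, 1.9605)

df = n − 2 = 168 − 2 = 166.
t* = t_{0.025, 166} = 1.974358.
Margin = t* × SE = 1.974358 × 0.294 = 0.580461.
CI: 1.380 ± 0.580461 → (0.7995, 1.9605).
With 95% confidence, each one-unit increase in weekly study hours is associated with a change of between 0.7995 and 1.9605 points in final exam score.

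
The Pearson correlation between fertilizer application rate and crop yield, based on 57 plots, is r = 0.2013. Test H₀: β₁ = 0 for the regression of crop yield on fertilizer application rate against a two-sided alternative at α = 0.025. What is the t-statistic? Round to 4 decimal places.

t = 1.5241

t = r·√(n − 2)/√(1 − r²) = 0.2013·√55/√0.959478 = 1.5241.
df = n − 2 = 55.
Two-sided p ≈ 0.1332, which is ≥ 0.025, so fail to reject H₀.
The data do not give significant evidence of a linear association between fertilizer application rate and crop yield.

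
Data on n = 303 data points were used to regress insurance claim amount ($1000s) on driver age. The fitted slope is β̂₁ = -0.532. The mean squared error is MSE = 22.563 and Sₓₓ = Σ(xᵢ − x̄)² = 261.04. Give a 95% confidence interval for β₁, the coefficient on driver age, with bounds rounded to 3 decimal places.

SE(β̂₁) = √(MSE/Sₓₓ) = √(22.563/261.04) = 0.293998.
df = n − 2 = 301.
t* = t_{0.025, 301} = 1.967877.
Margin = t* × SE = 1.967877 × 0.293998 = 0.57855.
CI: -0.532 ± 0.57855 → (-1.111, 0.047).
With 95% confidence, each one-unit increase in driver age is associated with a change of between -1.111 and 0.047 $1000s in insurance claim amount.

(-1.111, 0.047)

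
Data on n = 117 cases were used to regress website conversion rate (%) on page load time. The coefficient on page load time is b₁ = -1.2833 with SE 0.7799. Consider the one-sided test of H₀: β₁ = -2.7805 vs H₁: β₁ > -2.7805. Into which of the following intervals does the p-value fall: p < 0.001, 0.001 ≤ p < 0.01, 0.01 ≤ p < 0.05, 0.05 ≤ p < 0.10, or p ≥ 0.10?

0.01 ≤ p < 0.05

t = (-1.2833 − (-2.7805)) / 0.7799 = 1.920.
df = n − 2 = 117 − 2 = 115.
One-sided p = P(T_{115} > t) ≈ 0.0287.
So 0.01 ≤ p < 0.05.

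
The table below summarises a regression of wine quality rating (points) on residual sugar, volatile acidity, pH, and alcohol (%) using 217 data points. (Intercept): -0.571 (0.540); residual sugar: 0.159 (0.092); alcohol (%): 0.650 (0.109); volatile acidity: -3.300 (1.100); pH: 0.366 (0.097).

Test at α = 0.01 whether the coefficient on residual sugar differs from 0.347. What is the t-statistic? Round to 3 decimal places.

Read off: b = 0.159, SE = 0.092 for residual sugar.
H₀: β₁ = 0.347 vs H₁: β₁ ≠ 0.347.
t = (0.159 − 0.347) / 0.092 = -2.043.
df = n − k − 1 = 217 − 4 − 1 = 212.
Two-sided p ≈ 0.0422, which is ≥ 0.01, so fail to reject H₀.
The data are consistent with a true slope of 0.347 points per unit of residual sugar, holding the other predictors fixed.

t = -2.043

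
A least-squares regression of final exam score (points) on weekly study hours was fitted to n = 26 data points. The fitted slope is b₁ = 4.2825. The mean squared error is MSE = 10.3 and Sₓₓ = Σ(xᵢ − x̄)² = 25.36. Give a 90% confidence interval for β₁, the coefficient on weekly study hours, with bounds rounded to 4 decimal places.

(3.1922, 5.3728)

SE(b₁) = √(MSE/Sₓₓ) = √(10.3/25.36) = 0.6373.
df = n − 2 = 24.
t* = t_{0.05, 24} = 1.710882.
Margin = t* × SE = 1.710882 × 0.6373 = 1.090345.
CI: 4.2825 ± 1.090345 → (3.1922, 5.3728).
With 90% confidence, each one-unit increase in weekly study hours is associated with a change of between 3.1922 and 5.3728 points in final exam score.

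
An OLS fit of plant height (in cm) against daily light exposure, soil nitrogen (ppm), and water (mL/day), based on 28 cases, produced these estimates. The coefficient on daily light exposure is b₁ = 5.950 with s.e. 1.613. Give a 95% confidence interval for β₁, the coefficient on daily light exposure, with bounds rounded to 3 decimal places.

(2.621, 9.279)

df = n − k − 1 = 28 − 3 − 1 = 24.
t* = t_{0.025, 24} = 2.063899.
Margin = t* × SE = 2.063899 × 1.613 = 3.32907.
CI: 5.950 ± 3.32907 → (2.621, 9.279).
With 95% confidence, each one-unit increase in daily light exposure is associated with a change of between 2.621 and 9.279 cm in plant height, holding the other predictors fixed.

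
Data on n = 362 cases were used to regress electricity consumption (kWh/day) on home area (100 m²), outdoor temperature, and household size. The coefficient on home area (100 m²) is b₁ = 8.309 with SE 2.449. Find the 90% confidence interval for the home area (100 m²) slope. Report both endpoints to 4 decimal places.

(4.2703, 12.3477)

df = n − k − 1 = 362 − 3 − 1 = 358.
t* = t_{0.05, 358} = 1.649121.
Margin = t* × SE = 1.649121 × 2.449 = 4.038697.
CI: 8.309 ± 4.038697 → (4.2703, 12.3477).
With 90% confidence, each one-unit increase in home area (100 m²) is associated with a change of between 4.2703 and 12.3477 kWh/day in electricity consumption, holding the other predictors fixed.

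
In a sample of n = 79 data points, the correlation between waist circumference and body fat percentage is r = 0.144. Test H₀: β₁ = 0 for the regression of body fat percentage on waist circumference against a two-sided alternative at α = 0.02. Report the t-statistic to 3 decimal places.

t = 1.277

t = r·√(n − 2)/√(1 − r²) = 0.144·√77/√0.979264 = 1.277.
df = n − 2 = 77.
Two-sided p ≈ 0.2055, which is ≥ 0.02, so fail to reject H₀.
The data do not give significant evidence of a linear association between waist circumference and body fat percentage.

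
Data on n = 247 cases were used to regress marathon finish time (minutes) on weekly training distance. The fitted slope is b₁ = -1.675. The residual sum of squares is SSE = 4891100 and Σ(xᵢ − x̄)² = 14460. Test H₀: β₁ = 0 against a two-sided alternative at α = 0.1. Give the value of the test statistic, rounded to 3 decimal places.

MSE = SSE/(n − 2) = 4891100/245 = 19963.7.
SE(b₁) = √(MSE/Sₓₓ) = √(19963.7/14460) = 1.175.
t = -1.675 / 1.175 = -1.426.
df = n − 2 = 245.
Two-sided p ≈ 0.1553, which is ≥ 0.1, so fail to reject H₀.
The data do not give significant evidence of an association between weekly training distance and marathon finish time.

t = -1.426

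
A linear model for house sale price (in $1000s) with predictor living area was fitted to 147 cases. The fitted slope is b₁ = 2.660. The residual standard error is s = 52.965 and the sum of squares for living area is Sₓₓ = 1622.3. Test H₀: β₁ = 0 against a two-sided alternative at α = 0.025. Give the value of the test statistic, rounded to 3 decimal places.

t = 2.023

SE(b₁) = s/√Sₓₓ = 52.965/√1622.3 = 1.31499.
t = 2.660 / 1.31499 = 2.023.
df = n − 2 = 145.
Two-sided p ≈ 0.0449, which is ≥ 0.025, so fail to reject H₀.
The data do not give significant evidence of an association between living area and house sale price.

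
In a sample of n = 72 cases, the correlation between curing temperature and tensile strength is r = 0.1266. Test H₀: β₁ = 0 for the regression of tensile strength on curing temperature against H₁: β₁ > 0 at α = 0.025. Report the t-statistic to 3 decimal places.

t = 1.068

t = r·√(n − 2)/√(1 − r²) = 0.1266·√70/√0.983972 = 1.068.
df = n − 2 = 70.
One-sided p ≈ 0.1446, which is ≥ 0.025, so fail to reject H₀.
The data do not give significant evidence of a linear association between curing temperature and tensile strength.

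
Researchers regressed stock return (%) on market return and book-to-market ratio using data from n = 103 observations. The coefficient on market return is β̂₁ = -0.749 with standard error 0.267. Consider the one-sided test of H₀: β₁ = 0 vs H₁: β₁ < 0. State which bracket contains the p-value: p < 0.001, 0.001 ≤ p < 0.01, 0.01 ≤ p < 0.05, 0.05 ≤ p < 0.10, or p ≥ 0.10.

t = -0.749 / 0.267 = -2.805.
df = n − k − 1 = 103 − 2 − 1 = 100.
One-sided p = P(T_{100} < t) ≈ 0.0030.
So 0.001 ≤ p < 0.01.

0.001 ≤ p < 0.01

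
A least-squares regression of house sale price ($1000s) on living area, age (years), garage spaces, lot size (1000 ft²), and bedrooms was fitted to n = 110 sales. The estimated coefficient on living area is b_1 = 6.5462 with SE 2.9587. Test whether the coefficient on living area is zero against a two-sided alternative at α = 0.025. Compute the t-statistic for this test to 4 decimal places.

H₀: β₁ = 0 vs H₁: β₁ ≠ 0.
t = (b_1 − β₁⁰)/SE = 6.5462 / 2.9587 = 2.2125.
df = n − k − 1 = 110 − 5 − 1 = 104.
Two-sided p ≈ 0.0291, which is ≥ 0.025, so fail to reject H₀.
The data do not give significant evidence of an association between living area and house sale price, after adjusting for the other predictors.

t = 2.2125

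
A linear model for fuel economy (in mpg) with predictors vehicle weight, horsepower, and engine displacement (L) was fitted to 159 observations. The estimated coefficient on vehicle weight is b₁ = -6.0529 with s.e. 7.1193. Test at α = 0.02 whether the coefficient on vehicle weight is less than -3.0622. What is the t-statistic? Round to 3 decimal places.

t = -0.420

H₀: β₁ = -3.0622 vs H₁: β₁ < -3.0622.
t = (b₁ − β₁⁰)/SE = (-6.0529 − (-3.0622)) / 7.1193 = -0.420.
df = n − k − 1 = 159 − 3 − 1 = 155.
One-sided p ≈ 0.3375, which is ≥ 0.02, so fail to reject H₀.
The data do not give significant evidence that the true slope on vehicle weight is below -3.0622 mpg per unit, holding the other predictors fixed.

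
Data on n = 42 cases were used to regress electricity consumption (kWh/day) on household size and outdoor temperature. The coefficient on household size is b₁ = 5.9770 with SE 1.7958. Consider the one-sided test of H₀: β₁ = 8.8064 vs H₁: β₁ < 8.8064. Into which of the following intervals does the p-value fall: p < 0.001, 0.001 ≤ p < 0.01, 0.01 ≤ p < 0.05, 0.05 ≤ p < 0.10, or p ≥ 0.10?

t = (5.9770 − 8.8064) / 1.7958 = -1.576.
df = n − k − 1 = 42 − 2 − 1 = 39.
One-sided p = P(T_{39} < t) ≈ 0.0616.
So 0.05 ≤ p < 0.10.

0.05 ≤ p < 0.10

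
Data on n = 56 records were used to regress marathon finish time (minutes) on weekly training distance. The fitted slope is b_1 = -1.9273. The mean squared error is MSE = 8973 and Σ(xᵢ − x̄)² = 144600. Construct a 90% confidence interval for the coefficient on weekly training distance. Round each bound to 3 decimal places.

SE(b_1) = √(MSE/Sₓₓ) = √(8973/144600) = 0.249106.
df = n − 2 = 54.
t* = t_{0.05, 54} = 1.673565.
Margin = t* × SE = 1.673565 × 0.249106 = 0.41690.
CI: -1.9273 ± 0.41690 → (-2.344, -1.510).
With 90% confidence, each one-unit increase in weekly training distance is associated with a change of between -2.344 and -1.510 minutes in marathon finish time.

(-2.344, -1.510)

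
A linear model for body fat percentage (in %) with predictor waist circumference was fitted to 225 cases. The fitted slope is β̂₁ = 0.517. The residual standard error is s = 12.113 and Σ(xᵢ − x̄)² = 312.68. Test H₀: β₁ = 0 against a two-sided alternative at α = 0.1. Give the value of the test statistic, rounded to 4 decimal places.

t = 0.7547

SE(β̂₁) = s/√Sₓₓ = 12.113/√312.68 = 0.685017.
t = 0.517 / 0.685017 = 0.7547.
df = n − 2 = 223.
Two-sided p ≈ 0.4512, which is ≥ 0.1, so fail to reject H₀.
The data do not give significant evidence of an association between waist circumference and body fat percentage.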